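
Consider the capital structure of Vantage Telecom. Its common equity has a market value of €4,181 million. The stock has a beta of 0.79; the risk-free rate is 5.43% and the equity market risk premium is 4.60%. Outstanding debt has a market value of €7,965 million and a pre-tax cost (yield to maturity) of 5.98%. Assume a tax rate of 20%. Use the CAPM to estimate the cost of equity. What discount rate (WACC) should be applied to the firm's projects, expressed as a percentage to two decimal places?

Cost of equity via CAPM: Re = 5.43% + 0.79 × 4.6% = 9.0640%.
Total capital V = 4181 + 7965 = 12146.
Equity: weight = 4181/12146 = 0.3442; cost = 9.064%.
Debt: weight = 7965/12146 = 0.6558; after-tax cost = 5.98% × (1 − 20%) = 4.7840%.
WACC = 0.3442 × 9.0640% + 0.6558 × 4.7840% = 6.2573%.

6.26%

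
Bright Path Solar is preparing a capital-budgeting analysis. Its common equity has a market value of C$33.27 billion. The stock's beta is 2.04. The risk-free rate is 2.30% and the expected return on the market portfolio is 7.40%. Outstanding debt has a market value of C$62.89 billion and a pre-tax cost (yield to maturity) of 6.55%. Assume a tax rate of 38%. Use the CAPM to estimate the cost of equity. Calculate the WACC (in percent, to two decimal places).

7.05%

Market risk premium = 7.4% − 2.3% = 5.1%.
Cost of equity via CAPM: Re = 2.3% + 2.04 × 5.1% = 12.7040%.
Total capital V = 33.27 + 62.89 = 96.16.
Equity: weight = 33.27/96.16 = 0.3460; cost = 12.704%.
Debt: weight = 62.89/96.16 = 0.6540; after-tax cost = 6.55% × (1 − 38%) = 4.0610%.
WACC = 0.3460 × 12.7040% + 0.6540 × 4.0610% = 7.0514%.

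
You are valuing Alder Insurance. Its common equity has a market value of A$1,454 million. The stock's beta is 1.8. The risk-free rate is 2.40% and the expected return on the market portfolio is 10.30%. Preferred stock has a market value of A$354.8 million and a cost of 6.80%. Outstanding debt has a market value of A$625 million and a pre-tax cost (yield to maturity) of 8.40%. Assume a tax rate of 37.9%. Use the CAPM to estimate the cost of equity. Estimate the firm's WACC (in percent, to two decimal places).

12.26%

Market risk premium = 10.3% − 2.4% = 7.9%.
Cost of equity via CAPM: Re = 2.4% + 1.8 × 7.9% = 16.6200%.
Total capital V = 1454 + 354.8 + 625 = 2433.8.
Equity: weight = 1454/2433.8 = 0.5974; cost = 16.62%.
Preferred: weight = 354.8/2433.8 = 0.1458; cost = 6.8%.
Debt: weight = 625/2433.8 = 0.2568; after-tax cost = 8.4% × (1 − 37.9%) = 5.2164%.
WACC = 0.5974 × 16.6200% + 0.1458 × 6.8000% + 0.2568 × 5.2164% = 12.2600%.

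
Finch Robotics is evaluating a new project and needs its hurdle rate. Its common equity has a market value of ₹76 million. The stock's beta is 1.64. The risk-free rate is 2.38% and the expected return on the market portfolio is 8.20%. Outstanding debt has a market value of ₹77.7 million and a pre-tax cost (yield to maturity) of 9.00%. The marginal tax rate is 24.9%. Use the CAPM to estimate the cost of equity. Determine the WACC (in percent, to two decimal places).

Market risk premium = 8.2% − 2.38% = 5.82%.
Cost of equity via CAPM: Re = 2.38% + 1.64 × 5.82% = 11.9248%.
Total capital V = 76 + 77.7 = 153.7.
Equity: weight = 76/153.7 = 0.4945; cost = 11.9248%.
Debt: weight = 77.7/153.7 = 0.5055; after-tax cost = 9% × (1 − 24.9%) = 6.7590%.
WACC = 0.4945 × 11.9248% + 0.5055 × 6.7590% = 9.3133%.

9.31%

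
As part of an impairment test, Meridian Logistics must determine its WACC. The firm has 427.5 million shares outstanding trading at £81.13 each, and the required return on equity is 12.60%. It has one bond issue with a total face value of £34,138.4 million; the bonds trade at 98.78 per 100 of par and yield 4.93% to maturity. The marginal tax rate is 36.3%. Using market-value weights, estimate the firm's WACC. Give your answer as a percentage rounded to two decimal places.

Market value of equity E = 81.13 × 427.5m = 34683.075m. Market value of debt D = 34138.4m × 98.78/100 = 33721.91152m.
Total capital V = 34683.075 + 33721.91152 = 68404.98652.
Equity: weight = 34683.075/68404.98652 = 0.5070; cost = 12.6%.
Bonds outstanding: weight = 33721.91152/68404.98652 = 0.4930; after-tax cost = 4.93% × (1 − 36.3%) = 3.1404%.
WACC = 0.5070 × 12.6000% + 0.4930 × 3.1404% = 7.9367%.

7.94%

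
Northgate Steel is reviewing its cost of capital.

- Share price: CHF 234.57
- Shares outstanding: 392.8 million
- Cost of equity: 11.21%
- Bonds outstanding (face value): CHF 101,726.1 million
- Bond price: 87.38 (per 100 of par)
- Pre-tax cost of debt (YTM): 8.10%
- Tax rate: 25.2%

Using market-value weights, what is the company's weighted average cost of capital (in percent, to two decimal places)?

Market value of equity E = 234.57 × 392.8m = 92139.096m. Market value of debt D = 101726.1m × 87.38/100 = 88888.26618m.
Total capital V = 92139.096 + 88888.26618 = 181027.36218.
Equity: weight = 92139.096/181027.36218 = 0.5090; cost = 11.21%.
Bonds outstanding: weight = 88888.26618/181027.36218 = 0.4910; after-tax cost = 8.1% × (1 − 25.2%) = 6.0588%.
WACC = 0.5090 × 11.2100% + 0.4910 × 6.0588% = 8.6807%.

8.68%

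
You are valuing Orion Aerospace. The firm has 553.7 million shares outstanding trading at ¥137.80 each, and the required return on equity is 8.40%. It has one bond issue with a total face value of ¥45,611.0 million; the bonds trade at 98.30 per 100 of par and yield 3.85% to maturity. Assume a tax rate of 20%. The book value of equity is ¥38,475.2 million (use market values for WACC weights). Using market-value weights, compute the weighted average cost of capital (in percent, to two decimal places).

Market value of equity E = 137.8 × 553.7m = 76299.86m. Market value of debt D = 45611m × 98.3/100 = 44835.613m.
Total capital V = 76299.86 + 44835.613 = 121135.473.
Equity: weight = 76299.86/121135.473 = 0.6299; cost = 8.4%.
Bonds outstanding: weight = 44835.613/121135.473 = 0.3701; after-tax cost = 3.85% × (1 − 20%) = 3.0800%.
WACC = 0.6299 × 8.4000% + 0.3701 × 3.0800% = 6.4309%.

6.43%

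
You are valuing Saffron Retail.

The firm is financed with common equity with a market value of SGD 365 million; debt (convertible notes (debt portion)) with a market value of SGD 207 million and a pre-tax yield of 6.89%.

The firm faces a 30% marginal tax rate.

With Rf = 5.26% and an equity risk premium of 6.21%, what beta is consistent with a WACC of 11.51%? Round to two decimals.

Total capital V = 365 + 207 = 572.
Equity weight = 365/572 = 0.6381.
Convertible notes (debt portion) weight = 207/572 = 0.3619.
Debt contribution = 0.3619 × 6.89% × (1 − 30%) = 1.7454%.
Required equity contribution = 11.51% − 1.7454% = 9.7646%  ⇒  Re = 15.3024%.
CAPM: 15.3024% = 5.26% + β × 6.21%  ⇒  β = 1.6171.

1.62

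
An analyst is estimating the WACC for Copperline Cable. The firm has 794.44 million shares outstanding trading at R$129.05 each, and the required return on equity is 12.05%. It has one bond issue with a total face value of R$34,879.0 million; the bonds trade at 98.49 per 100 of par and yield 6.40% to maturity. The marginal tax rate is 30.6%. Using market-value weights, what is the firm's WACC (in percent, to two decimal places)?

Market value of equity E = 129.05 × 794.44m = 102522.482m. Market value of debt D = 34879m × 98.49/100 = 34352.3271m.
Total capital V = 102522.482 + 34352.3271 = 136874.8091.
Equity: weight = 102522.482/136874.8091 = 0.7490; cost = 12.05%.
Bonds outstanding: weight = 34352.3271/136874.8091 = 0.2510; after-tax cost = 6.4% × (1 − 30.6%) = 4.4416%.
WACC = 0.7490 × 12.0500% + 0.2510 × 4.4416% = 10.1405%.

10.14%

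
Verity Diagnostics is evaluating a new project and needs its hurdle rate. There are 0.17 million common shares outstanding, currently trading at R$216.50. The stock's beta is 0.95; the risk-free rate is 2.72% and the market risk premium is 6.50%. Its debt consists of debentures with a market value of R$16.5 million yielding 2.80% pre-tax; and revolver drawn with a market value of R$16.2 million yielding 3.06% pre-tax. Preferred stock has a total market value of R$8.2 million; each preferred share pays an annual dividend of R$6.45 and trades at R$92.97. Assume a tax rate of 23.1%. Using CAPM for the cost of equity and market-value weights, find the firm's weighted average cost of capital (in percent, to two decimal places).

5.89%

Cost of equity via CAPM: Re = 2.72% + 0.95 × 6.5% = 8.8950%.
Cost of preferred: Rp = 6.45 / 92.97 = 6.9377%.
Market value of equity E = 216.5 × 0.17m = 36.805m.
Total capital V = 36.805 + 8.2 + 16.5 + 16.2 = 77.705.
Equity: weight = 36.805/77.705 = 0.4737; cost = 8.895%.
Preferred: weight = 8.2/77.705 = 0.1055; cost = 6.9377%.
Debentures: weight = 16.5/77.705 = 0.2123; after-tax cost = 2.8% × (1 − 23.1%) = 2.1532%.
Revolver drawn: weight = 16.2/77.705 = 0.2085; after-tax cost = 3.06% × (1 − 23.1%) = 2.3531%.
WACC = 0.4737 × 8.8950% + 0.1055 × 6.9377% + 0.2123 × 2.1532% + 0.2085 × 2.3531% = 5.8930%.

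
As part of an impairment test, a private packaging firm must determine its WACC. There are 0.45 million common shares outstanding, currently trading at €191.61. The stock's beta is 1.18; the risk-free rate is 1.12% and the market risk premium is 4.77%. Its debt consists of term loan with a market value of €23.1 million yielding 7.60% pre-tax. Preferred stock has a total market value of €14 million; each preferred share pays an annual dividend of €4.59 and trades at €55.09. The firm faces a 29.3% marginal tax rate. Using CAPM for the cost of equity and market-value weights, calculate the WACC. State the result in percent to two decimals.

6.67%

Cost of equity via CAPM: Re = 1.12% + 1.18 × 4.77% = 6.7486%.
Cost of preferred: Rp = 4.59 / 55.09 = 8.3318%.
Market value of equity E = 191.61 × 0.45m = 86.2245m.
Total capital V = 86.2245 + 14 + 23.1 = 123.3245.
Equity: weight = 86.2245/123.3245 = 0.6992; cost = 6.7486%.
Preferred: weight = 14/123.3245 = 0.1135; cost = 8.3318%.
Term loan: weight = 23.1/123.3245 = 0.1873; after-tax cost = 7.6% × (1 − 29.3%) = 5.3732%.
WACC = 0.6992 × 6.7486% + 0.1135 × 8.3318% + 0.1873 × 5.3732% = 6.6707%.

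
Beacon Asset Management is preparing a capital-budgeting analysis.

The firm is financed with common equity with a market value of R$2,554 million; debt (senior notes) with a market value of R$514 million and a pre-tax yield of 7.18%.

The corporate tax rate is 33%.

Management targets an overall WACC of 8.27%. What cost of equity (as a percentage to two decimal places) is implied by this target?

8.97%

Total capital V = 2554 + 514 = 3068.
Equity weight = 2554/3068 = 0.8325.
Senior notes weight = 514/3068 = 0.1675.
Debt contribution = 0.1675 × 7.18% × (1 − 33%) = 0.8059%.
Required equity contribution = 8.27% − 0.8059% = 7.4641%.
Re = 7.4641% / 0.8325 = 8.9662%.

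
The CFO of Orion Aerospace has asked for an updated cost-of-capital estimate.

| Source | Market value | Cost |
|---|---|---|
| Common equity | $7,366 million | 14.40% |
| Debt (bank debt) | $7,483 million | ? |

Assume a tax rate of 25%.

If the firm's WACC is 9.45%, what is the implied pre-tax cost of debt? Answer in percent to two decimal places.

6.10%

Total capital V = 7366 + 7483 = 14849.
Equity weight = 7366/14849 = 0.4961.
Bank debt weight = 7483/14849 = 0.5039.
Equity contribution = 0.4961 × 14.4% = 7.1433%.
Remaining for debt = 9.45% − 7.1433% = 2.3067%.
Rd × (1 − 25%) × 0.5039 = 2.3067%  ⇒  Rd = 6.1032%.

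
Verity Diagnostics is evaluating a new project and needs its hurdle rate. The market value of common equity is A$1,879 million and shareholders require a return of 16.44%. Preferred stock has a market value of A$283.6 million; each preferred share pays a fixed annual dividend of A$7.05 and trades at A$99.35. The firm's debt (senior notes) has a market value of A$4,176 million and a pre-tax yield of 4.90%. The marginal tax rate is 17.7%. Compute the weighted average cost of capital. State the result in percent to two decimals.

7.85%

Cost of preferred: Rp = 7.05 / 99.35 = 7.0961%.
Total capital V = 1879 + 283.6 + 4176 = 6338.6.
Equity: weight = 1879/6338.6 = 0.2964; cost = 16.44%.
Preferred: weight = 283.6/6338.6 = 0.0447; cost = 7.0961%.
Senior notes: weight = 4176/6338.6 = 0.6588; after-tax cost = 4.9% × (1 − 17.7%) = 4.0327%.
WACC = 0.2964 × 16.4400% + 0.0447 × 7.0961% + 0.6588 × 4.0327% = 7.8478%.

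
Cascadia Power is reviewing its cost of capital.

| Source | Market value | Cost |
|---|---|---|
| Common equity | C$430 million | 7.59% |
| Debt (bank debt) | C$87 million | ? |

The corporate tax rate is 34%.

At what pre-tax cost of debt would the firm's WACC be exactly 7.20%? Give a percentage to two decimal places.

7.99%

Total capital V = 430 + 87 = 517.
Equity weight = 430/517 = 0.8317.
Bank debt weight = 87/517 = 0.1683.
Equity contribution = 0.8317 × 7.59% = 6.3128%.
Remaining for debt = 7.2% − 6.3128% = 0.8872%.
Rd × (1 − 34%) × 0.1683 = 0.8872%  ⇒  Rd = 7.9885%.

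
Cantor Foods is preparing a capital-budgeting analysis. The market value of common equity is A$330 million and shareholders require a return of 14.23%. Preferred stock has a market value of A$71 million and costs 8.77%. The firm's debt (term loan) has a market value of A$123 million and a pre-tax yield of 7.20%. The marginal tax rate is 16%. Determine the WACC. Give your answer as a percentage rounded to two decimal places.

Total capital V = 330 + 71 + 123 = 524.
Equity: weight = 330/524 = 0.6298; cost = 14.23%.
Preferred: weight = 71/524 = 0.1355; cost = 8.77%.
Term loan: weight = 123/524 = 0.2347; after-tax cost = 7.2% × (1 − 16%) = 6.0480%.
WACC = 0.6298 × 14.2300% + 0.1355 × 8.7700% + 0.2347 × 6.0480% = 11.5696%.

11.57%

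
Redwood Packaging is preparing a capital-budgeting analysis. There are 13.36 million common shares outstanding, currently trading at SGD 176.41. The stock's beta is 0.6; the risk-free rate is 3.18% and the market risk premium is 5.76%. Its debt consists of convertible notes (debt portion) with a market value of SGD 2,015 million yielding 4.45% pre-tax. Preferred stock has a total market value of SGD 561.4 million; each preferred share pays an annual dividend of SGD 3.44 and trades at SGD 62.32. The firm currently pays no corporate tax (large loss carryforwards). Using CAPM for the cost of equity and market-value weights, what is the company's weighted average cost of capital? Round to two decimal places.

Cost of equity via CAPM: Re = 3.18% + 0.6 × 5.76% = 6.6360%.
Cost of preferred: Rp = 3.44 / 62.32 = 5.5199%.
Market value of equity E = 176.41 × 13.36m = 2356.8376m.
Total capital V = 2356.8376 + 561.4 + 2015 = 4933.2376.
Equity: weight = 2356.8376/4933.2376 = 0.4777; cost = 6.636%.
Preferred: weight = 561.4/4933.2376 = 0.1138; cost = 5.5199%.
Convertible notes (debt portion): weight = 2015/4933.2376 = 0.4085; after-tax cost = 4.45% × (1 − 0%) = 4.4500%.
WACC = 0.4777 × 6.6360% + 0.1138 × 5.5199% + 0.4085 × 4.4500% = 5.6161%.

5.62%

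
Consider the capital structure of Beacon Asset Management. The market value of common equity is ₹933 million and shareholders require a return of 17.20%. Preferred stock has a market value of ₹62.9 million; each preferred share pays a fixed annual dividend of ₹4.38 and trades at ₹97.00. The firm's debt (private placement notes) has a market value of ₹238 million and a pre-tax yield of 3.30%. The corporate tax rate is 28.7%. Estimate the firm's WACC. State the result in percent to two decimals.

13.69%

Cost of preferred: Rp = 4.38 / 97.0 = 4.5155%.
Total capital V = 933 + 62.9 + 238 = 1233.9.
Equity: weight = 933/1233.9 = 0.7561; cost = 17.2%.
Preferred: weight = 62.9/1233.9 = 0.0510; cost = 4.5155%.
Private placement notes: weight = 238/1233.9 = 0.1929; after-tax cost = 3.3% × (1 − 28.7%) = 2.3529%.
WACC = 0.7561 × 17.2000% + 0.0510 × 4.5155% + 0.1929 × 2.3529% = 13.6896%.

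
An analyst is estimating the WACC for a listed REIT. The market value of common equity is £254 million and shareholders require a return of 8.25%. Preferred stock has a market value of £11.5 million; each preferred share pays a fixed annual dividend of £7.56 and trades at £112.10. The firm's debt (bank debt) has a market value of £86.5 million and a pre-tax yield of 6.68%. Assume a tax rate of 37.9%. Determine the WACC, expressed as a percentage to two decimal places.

7.19%

Cost of preferred: Rp = 7.56 / 112.1 = 6.7440%.
Total capital V = 254 + 11.5 + 86.5 = 352.
Equity: weight = 254/352 = 0.7216; cost = 8.25%.
Preferred: weight = 11.5/352 = 0.0327; cost = 6.744%.
Bank debt: weight = 86.5/352 = 0.2457; after-tax cost = 6.68% × (1 − 37.9%) = 4.1483%.
WACC = 0.7216 × 8.2500% + 0.0327 × 6.7440% + 0.2457 × 4.1483% = 7.1928%.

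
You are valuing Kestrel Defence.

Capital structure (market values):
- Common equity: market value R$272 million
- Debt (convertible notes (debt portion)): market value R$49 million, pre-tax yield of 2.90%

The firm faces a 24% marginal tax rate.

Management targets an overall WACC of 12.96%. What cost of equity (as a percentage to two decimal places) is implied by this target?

Total capital V = 272 + 49 = 321.
Equity weight = 272/321 = 0.8474.
Convertible notes (debt portion) weight = 49/321 = 0.1526.
Debt contribution = 0.1526 × 2.9% × (1 − 24%) = 0.3364%.
Required equity contribution = 12.96% − 0.3364% = 12.6236%.
Re = 12.6236% / 0.8474 = 14.8977%.

14.90%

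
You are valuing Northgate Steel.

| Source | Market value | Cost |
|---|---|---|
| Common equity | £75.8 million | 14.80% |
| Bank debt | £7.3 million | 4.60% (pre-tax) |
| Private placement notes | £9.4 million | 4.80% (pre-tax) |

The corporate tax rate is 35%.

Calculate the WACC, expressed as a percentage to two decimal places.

12.68%

Total capital V = 75.8 + 7.3 + 9.4 = 92.5.
Equity: weight = 75.8/92.5 = 0.8195; cost = 14.8%.
Bank debt: weight = 7.3/92.5 = 0.0789; after-tax cost = 4.6% × (1 − 35%) = 2.9900%.
Private placement notes: weight = 9.4/92.5 = 0.1016; after-tax cost = 4.8% × (1 − 35%) = 3.1200%.
WACC = 0.8195 × 14.8000% + 0.0789 × 2.9900% + 0.1016 × 3.1200% = 12.6810%.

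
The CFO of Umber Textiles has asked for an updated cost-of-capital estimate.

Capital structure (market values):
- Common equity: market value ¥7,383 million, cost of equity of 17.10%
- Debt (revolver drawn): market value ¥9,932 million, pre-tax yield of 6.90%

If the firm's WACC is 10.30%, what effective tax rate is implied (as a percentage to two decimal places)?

23.98%

Total capital V = 7383 + 9932 = 17315.
Equity weight = 7383/17315 = 0.4264.
Revolver drawn weight = 9932/17315 = 0.5736.
Equity contribution = 0.4264 × 17.1% = 7.2913%.
Debt contribution must be 10.3% − 7.2913% = 3.0087%.
0.5736 × 6.9% × (1 − T) = 3.0087%  ⇒  (1 − T) = 0.7602.
T = 23.9828%.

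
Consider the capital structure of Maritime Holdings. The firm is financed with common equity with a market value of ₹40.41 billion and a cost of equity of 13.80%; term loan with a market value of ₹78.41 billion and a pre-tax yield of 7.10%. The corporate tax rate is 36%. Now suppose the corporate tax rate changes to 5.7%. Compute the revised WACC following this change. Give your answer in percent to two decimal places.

After the change:
Total capital V = 40.41 + 78.41 = 118.82.
Equity: weight = 40.41/118.82 = 0.3401; cost = 13.8%.
Term loan: weight = 78.41/118.82 = 0.6599; after-tax cost = 7.1% × (1 − 5.7%) = 6.6953%.
WACC = 0.3401 × 13.8000% + 0.6599 × 6.6953% = 9.1116%.

9.11%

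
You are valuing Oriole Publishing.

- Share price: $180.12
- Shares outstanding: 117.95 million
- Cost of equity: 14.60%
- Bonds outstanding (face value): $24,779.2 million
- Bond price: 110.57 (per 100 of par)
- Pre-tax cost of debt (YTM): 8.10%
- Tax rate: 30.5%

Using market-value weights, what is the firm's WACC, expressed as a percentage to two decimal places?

Market value of equity E = 180.12 × 117.95m = 21245.154m. Market value of debt D = 24779.2m × 110.57/100 = 27398.36144m.
Total capital V = 21245.154 + 27398.36144 = 48643.51544.
Equity: weight = 21245.154/48643.51544 = 0.4368; cost = 14.6%.
Bonds outstanding: weight = 27398.36144/48643.51544 = 0.5632; after-tax cost = 8.1% × (1 − 30.5%) = 5.6295%.
WACC = 0.4368 × 14.6000% + 0.5632 × 5.6295% = 9.5474%.

9.55%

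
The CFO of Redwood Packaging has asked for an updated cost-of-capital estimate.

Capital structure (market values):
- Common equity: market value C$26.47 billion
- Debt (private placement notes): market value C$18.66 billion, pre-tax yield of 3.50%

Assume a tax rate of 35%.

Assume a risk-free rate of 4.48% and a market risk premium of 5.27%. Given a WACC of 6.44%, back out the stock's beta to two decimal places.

Total capital V = 26.47 + 18.66 = 45.13.
Equity weight = 26.47/45.13 = 0.5865.
Private placement notes weight = 18.66/45.13 = 0.4135.
Debt contribution = 0.4135 × 3.5% × (1 − 35%) = 0.9406%.
Required equity contribution = 6.44% − 0.9406% = 5.4994%  ⇒  Re = 9.3761%.
CAPM: 9.3761% = 4.48% + β × 5.27%  ⇒  β = 0.9291.

0.93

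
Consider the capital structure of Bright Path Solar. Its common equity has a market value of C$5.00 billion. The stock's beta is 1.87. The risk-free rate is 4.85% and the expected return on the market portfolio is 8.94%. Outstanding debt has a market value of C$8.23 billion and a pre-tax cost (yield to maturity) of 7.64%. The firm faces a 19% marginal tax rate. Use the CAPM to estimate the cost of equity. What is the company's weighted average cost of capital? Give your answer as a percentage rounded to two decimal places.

8.57%

Market risk premium = 8.94% − 4.85% = 4.09%.
Cost of equity via CAPM: Re = 4.85% + 1.87 × 4.09% = 12.4983%.
Total capital V = 5 + 8.23 = 13.23.
Equity: weight = 5/13.23 = 0.3779; cost = 12.4983%.
Debt: weight = 8.23/13.23 = 0.6221; after-tax cost = 7.64% × (1 − 19%) = 6.1884%.
WACC = 0.3779 × 12.4983% + 0.6221 × 6.1884% = 8.5731%.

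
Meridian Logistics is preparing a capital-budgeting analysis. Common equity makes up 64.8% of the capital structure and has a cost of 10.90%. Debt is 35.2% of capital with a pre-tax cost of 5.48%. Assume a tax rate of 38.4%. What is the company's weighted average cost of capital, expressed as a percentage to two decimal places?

After-tax cost of debt = 5.48% × (1 − 38.4%) = 3.3757%.
WACC = 0.648 × 10.9000% + 0.352 × 3.3757% = 8.2514%.

8.25%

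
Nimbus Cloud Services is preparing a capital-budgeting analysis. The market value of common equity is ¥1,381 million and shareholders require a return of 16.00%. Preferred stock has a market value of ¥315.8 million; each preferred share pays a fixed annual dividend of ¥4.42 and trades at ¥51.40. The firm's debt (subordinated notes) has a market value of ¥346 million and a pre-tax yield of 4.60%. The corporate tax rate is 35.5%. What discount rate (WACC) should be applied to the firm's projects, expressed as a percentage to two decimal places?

Cost of preferred: Rp = 4.42 / 51.4 = 8.5992%.
Total capital V = 1381 + 315.8 + 346 = 2042.8.
Equity: weight = 1381/2042.8 = 0.6760; cost = 16%.
Preferred: weight = 315.8/2042.8 = 0.1546; cost = 8.5992%.
Subordinated notes: weight = 346/2042.8 = 0.1694; after-tax cost = 4.6% × (1 − 35.5%) = 2.9670%.
WACC = 0.6760 × 16.0000% + 0.1546 × 8.5992% + 0.1694 × 2.9670% = 12.6484%.

12.65%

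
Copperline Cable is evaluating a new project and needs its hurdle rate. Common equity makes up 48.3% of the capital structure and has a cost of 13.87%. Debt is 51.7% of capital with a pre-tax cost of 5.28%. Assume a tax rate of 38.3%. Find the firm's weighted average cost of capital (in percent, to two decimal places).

8.38%

After-tax cost of debt = 5.28% × (1 − 38.3%) = 3.2578%.
WACC = 0.483 × 13.8700% + 0.517 × 3.2578% = 8.3835%.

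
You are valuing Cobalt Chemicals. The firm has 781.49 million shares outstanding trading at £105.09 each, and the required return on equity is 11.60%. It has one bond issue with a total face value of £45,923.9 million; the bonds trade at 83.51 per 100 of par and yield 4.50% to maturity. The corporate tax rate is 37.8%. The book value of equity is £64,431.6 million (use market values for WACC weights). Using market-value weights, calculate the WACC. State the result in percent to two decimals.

Market value of equity E = 105.09 × 781.49m = 82126.7841m. Market value of debt D = 45923.9m × 83.51/100 = 38351.04889m.
Total capital V = 82126.7841 + 38351.04889 = 120477.83299.
Equity: weight = 82126.7841/120477.83299 = 0.6817; cost = 11.6%.
Bonds outstanding: weight = 38351.04889/120477.83299 = 0.3183; after-tax cost = 4.5% × (1 − 37.8%) = 2.7990%.
WACC = 0.6817 × 11.6000% + 0.3183 × 2.7990% = 8.7984%.

8.80%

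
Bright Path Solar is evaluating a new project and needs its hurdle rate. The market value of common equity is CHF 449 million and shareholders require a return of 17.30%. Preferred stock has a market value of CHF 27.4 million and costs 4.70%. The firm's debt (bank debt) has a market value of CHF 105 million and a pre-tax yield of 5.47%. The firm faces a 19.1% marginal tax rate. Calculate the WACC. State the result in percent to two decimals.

Total capital V = 449 + 27.4 + 105 = 581.4.
Equity: weight = 449/581.4 = 0.7723; cost = 17.3%.
Preferred: weight = 27.4/581.4 = 0.0471; cost = 4.7%.
Bank debt: weight = 105/581.4 = 0.1806; after-tax cost = 5.47% × (1 − 19.1%) = 4.4252%.
WACC = 0.7723 × 17.3000% + 0.0471 × 4.7000% + 0.1806 × 4.4252% = 14.3810%.

14.38%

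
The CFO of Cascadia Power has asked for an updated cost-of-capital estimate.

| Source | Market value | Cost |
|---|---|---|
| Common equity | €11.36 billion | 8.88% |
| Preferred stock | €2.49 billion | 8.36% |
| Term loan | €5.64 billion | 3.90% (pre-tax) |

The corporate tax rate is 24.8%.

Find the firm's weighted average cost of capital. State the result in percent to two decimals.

Total capital V = 11.36 + 2.49 + 5.64 = 19.49.
Equity: weight = 11.36/19.49 = 0.5829; cost = 8.88%.
Preferred: weight = 2.49/19.49 = 0.1278; cost = 8.36%.
Term loan: weight = 5.64/19.49 = 0.2894; after-tax cost = 3.9% × (1 − 24.8%) = 2.9328%.
WACC = 0.5829 × 8.8800% + 0.1278 × 8.3600% + 0.2894 × 2.9328% = 7.0926%.

7.09%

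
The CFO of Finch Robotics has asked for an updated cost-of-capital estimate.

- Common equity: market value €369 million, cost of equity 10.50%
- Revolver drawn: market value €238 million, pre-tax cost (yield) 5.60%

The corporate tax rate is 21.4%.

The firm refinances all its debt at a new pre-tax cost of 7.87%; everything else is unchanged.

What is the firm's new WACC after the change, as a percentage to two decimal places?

8.81%

After the change:
Total capital V = 369 + 238 = 607.
Equity: weight = 369/607 = 0.6079; cost = 10.5%.
Revolver drawn: weight = 238/607 = 0.3921; after-tax cost = 7.87% × (1 − 21.4%) = 6.1858%.
WACC = 0.6079 × 10.5000% + 0.3921 × 6.1858% = 8.8084%.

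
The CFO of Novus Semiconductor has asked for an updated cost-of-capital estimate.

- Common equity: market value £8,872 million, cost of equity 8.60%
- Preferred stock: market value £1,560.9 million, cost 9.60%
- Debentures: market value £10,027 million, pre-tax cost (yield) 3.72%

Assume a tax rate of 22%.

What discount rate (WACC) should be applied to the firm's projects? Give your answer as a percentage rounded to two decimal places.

Total capital V = 8872 + 1560.9 + 10027 = 20459.9.
Equity: weight = 8872/20459.9 = 0.4336; cost = 8.6%.
Preferred: weight = 1560.9/20459.9 = 0.0763; cost = 9.6%.
Debentures: weight = 10027/20459.9 = 0.4901; after-tax cost = 3.72% × (1 − 22%) = 2.9016%.
WACC = 0.4336 × 8.6000% + 0.0763 × 9.6000% + 0.4901 × 2.9016% = 5.8836%.

5.88%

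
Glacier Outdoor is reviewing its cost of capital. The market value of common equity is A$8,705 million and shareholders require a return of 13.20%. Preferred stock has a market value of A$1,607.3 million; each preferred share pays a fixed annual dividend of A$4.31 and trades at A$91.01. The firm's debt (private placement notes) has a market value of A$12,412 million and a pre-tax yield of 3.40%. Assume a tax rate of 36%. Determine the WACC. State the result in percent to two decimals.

6.58%

Cost of preferred: Rp = 4.31 / 91.01 = 4.7357%.
Total capital V = 8705 + 1607.3 + 12412 = 22724.3.
Equity: weight = 8705/22724.3 = 0.3831; cost = 13.2%.
Preferred: weight = 1607.3/22724.3 = 0.0707; cost = 4.7357%.
Private placement notes: weight = 12412/22724.3 = 0.5462; after-tax cost = 3.4% × (1 − 36%) = 2.1760%.
WACC = 0.3831 × 13.2000% + 0.0707 × 4.7357% + 0.5462 × 2.1760% = 6.5800%.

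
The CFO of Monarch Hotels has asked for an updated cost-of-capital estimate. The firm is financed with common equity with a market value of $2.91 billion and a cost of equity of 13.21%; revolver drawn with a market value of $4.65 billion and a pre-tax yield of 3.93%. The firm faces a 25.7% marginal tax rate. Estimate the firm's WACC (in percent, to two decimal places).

6.88%

Total capital V = 2.91 + 4.65 = 7.56.
Equity: weight = 2.91/7.56 = 0.3849; cost = 13.21%.
Revolver drawn: weight = 4.65/7.56 = 0.6151; after-tax cost = 3.93% × (1 − 25.7%) = 2.9200%.
WACC = 0.3849 × 13.2100% + 0.6151 × 2.9200% = 6.8808%.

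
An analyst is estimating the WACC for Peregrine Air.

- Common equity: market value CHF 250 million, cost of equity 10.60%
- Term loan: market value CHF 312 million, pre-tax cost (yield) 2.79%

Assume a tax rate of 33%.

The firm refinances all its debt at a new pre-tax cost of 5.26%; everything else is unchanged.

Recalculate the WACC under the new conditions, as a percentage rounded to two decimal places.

After the change:
Total capital V = 250 + 312 = 562.
Equity: weight = 250/562 = 0.4448; cost = 10.6%.
Term loan: weight = 312/562 = 0.5552; after-tax cost = 5.26% × (1 − 33%) = 3.5242%.
WACC = 0.4448 × 10.6000% + 0.5552 × 3.5242% = 6.6718%.

6.67%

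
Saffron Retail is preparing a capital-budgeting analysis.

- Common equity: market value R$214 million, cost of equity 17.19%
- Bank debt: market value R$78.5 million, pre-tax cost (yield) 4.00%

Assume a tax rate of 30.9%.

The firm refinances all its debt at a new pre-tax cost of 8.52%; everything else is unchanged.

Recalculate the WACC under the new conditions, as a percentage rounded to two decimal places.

14.16%

After the change:
Total capital V = 214 + 78.5 = 292.5.
Equity: weight = 214/292.5 = 0.7316; cost = 17.19%.
Bank debt: weight = 78.5/292.5 = 0.2684; after-tax cost = 8.52% × (1 − 30.9%) = 5.8873%.
WACC = 0.7316 × 17.1900% + 0.2684 × 5.8873% = 14.1566%.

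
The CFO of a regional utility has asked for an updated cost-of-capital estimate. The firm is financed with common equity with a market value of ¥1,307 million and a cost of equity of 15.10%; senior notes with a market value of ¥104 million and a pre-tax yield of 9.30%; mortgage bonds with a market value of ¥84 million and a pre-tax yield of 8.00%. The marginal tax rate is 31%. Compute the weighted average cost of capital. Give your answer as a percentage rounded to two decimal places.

13.96%

Total capital V = 1307 + 104 + 84 = 1495.
Equity: weight = 1307/1495 = 0.8742; cost = 15.1%.
Senior notes: weight = 104/1495 = 0.0696; after-tax cost = 9.3% × (1 − 31%) = 6.4170%.
Mortgage bonds: weight = 84/1495 = 0.0562; after-tax cost = 8% × (1 − 31%) = 5.5200%.
WACC = 0.8742 × 15.1000% + 0.0696 × 6.4170% + 0.0562 × 5.5200% = 13.9577%.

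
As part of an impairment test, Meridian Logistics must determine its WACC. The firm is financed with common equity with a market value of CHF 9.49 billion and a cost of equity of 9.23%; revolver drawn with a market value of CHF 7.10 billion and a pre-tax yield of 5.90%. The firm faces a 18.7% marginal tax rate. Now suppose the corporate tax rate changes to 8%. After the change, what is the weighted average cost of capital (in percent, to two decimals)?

7.60%

After the change:
Total capital V = 9.49 + 7.1 = 16.59.
Equity: weight = 9.49/16.59 = 0.5720; cost = 9.23%.
Revolver drawn: weight = 7.1/16.59 = 0.4280; after-tax cost = 5.9% × (1 − 8%) = 5.4280%.
WACC = 0.5720 × 9.2300% + 0.4280 × 5.4280% = 7.6029%.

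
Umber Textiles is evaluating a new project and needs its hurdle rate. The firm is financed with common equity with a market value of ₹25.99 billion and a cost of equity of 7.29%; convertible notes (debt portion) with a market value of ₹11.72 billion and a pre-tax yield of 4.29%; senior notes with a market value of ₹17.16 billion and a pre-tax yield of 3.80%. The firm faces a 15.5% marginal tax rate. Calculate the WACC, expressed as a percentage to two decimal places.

5.23%

Total capital V = 25.99 + 11.72 + 17.16 = 54.87.
Equity: weight = 25.99/54.87 = 0.4737; cost = 7.29%.
Convertible notes (debt portion): weight = 11.72/54.87 = 0.2136; after-tax cost = 4.29% × (1 − 15.5%) = 3.6250%.
Senior notes: weight = 17.16/54.87 = 0.3127; after-tax cost = 3.8% × (1 − 15.5%) = 3.2110%.
WACC = 0.4737 × 7.2900% + 0.2136 × 3.6250% + 0.3127 × 3.2110% = 5.2315%.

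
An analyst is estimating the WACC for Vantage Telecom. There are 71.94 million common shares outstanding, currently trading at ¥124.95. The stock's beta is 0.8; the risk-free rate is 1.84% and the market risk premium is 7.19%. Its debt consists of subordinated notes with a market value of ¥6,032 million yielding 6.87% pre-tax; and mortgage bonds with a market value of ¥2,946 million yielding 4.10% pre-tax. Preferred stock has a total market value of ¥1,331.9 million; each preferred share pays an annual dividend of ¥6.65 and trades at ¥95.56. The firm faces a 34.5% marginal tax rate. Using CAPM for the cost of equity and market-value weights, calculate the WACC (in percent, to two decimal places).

5.83%

Cost of equity via CAPM: Re = 1.84% + 0.8 × 7.19% = 7.5920%.
Cost of preferred: Rp = 6.65 / 95.56 = 6.9590%.
Market value of equity E = 124.95 × 71.94m = 8988.903m.
Total capital V = 8988.903 + 1331.9 + 6032 + 2946 = 19298.803.
Equity: weight = 8988.903/19298.803 = 0.4658; cost = 7.592%.
Preferred: weight = 1331.9/19298.803 = 0.0690; cost = 6.959%.
Subordinated notes: weight = 6032/19298.803 = 0.3126; after-tax cost = 6.87% × (1 − 34.5%) = 4.4999%.
Mortgage bonds: weight = 2946/19298.803 = 0.1527; after-tax cost = 4.1% × (1 − 34.5%) = 2.6855%.
WACC = 0.4658 × 7.5920% + 0.0690 × 6.9590% + 0.3126 × 4.4999% + 0.1527 × 2.6855% = 5.8328%.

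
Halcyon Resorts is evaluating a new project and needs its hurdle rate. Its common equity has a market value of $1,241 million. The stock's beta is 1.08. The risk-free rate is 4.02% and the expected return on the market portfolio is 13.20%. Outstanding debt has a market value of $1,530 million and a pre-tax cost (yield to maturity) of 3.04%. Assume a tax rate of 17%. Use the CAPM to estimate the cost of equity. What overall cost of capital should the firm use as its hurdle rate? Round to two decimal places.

7.63%

Market risk premium = 13.2% − 4.02% = 9.18%.
Cost of equity via CAPM: Re = 4.02% + 1.08 × 9.18% = 13.9344%.
Total capital V = 1241 + 1530 = 2771.
Equity: weight = 1241/2771 = 0.4479; cost = 13.9344%.
Debt: weight = 1530/2771 = 0.5521; after-tax cost = 3.04% × (1 − 17%) = 2.5232%.
WACC = 0.4479 × 13.9344% + 0.5521 × 2.5232% = 7.6337%.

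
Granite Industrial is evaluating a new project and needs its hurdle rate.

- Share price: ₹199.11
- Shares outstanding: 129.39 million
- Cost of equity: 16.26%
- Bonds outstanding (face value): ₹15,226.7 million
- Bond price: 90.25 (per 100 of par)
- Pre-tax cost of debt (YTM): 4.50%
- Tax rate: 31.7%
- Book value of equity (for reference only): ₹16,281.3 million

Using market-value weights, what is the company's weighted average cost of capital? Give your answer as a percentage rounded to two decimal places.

11.67%

Market value of equity E = 199.11 × 129.39m = 25762.8429m. Market value of debt D = 15226.7m × 90.25/100 = 13742.09675m.
Total capital V = 25762.8429 + 13742.09675 = 39504.93965.
Equity: weight = 25762.8429/39504.93965 = 0.6521; cost = 16.26%.
Bonds outstanding: weight = 13742.09675/39504.93965 = 0.3479; after-tax cost = 4.5% × (1 − 31.7%) = 3.0735%.
WACC = 0.6521 × 16.2600% + 0.3479 × 3.0735% = 11.6730%.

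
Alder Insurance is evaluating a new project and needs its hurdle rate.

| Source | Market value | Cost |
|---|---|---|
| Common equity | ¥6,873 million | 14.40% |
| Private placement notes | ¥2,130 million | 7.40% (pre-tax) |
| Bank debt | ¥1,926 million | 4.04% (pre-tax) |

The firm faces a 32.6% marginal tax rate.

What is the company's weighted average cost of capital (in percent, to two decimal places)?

10.51%

Total capital V = 6873 + 2130 + 1926 = 10929.
Equity: weight = 6873/10929 = 0.6289; cost = 14.4%.
Private placement notes: weight = 2130/10929 = 0.1949; after-tax cost = 7.4% × (1 − 32.6%) = 4.9876%.
Bank debt: weight = 1926/10929 = 0.1762; after-tax cost = 4.04% × (1 − 32.6%) = 2.7230%.
WACC = 0.6289 × 14.4000% + 0.1949 × 4.9876% + 0.1762 × 2.7230% = 10.5078%.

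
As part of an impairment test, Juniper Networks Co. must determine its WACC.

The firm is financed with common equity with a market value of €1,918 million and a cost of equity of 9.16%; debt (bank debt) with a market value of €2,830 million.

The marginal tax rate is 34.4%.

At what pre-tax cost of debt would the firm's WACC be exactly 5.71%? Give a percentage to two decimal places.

Total capital V = 1918 + 2830 = 4748.
Equity weight = 1918/4748 = 0.4040.
Bank debt weight = 2830/4748 = 0.5960.
Equity contribution = 0.4040 × 9.16% = 3.7003%.
Remaining for debt = 5.71% − 3.7003% = 2.0097%.
Rd × (1 − 34.4%) × 0.5960 = 2.0097%  ⇒  Rd = 5.1399%.

5.14%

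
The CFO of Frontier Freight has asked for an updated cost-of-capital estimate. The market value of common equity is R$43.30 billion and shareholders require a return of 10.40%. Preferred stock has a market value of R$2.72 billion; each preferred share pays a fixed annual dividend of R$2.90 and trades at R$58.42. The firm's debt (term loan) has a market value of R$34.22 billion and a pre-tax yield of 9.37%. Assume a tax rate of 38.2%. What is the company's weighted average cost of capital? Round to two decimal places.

Cost of preferred: Rp = 2.9 / 58.42 = 4.9641%.
Total capital V = 43.3 + 2.72 + 34.22 = 80.24.
Equity: weight = 43.3/80.24 = 0.5396; cost = 10.4%.
Preferred: weight = 2.72/80.24 = 0.0339; cost = 4.9641%.
Term loan: weight = 34.22/80.24 = 0.4265; after-tax cost = 9.37% × (1 − 38.2%) = 5.7907%.
WACC = 0.5396 × 10.4000% + 0.0339 × 4.9641% + 0.4265 × 5.7907% = 8.2500%.

8.25%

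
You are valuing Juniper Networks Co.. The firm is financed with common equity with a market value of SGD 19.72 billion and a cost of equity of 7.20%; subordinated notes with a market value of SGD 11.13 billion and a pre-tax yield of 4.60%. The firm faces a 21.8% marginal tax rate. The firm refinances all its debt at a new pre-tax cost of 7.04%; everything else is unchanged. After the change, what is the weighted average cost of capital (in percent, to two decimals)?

6.59%

After the change:
Total capital V = 19.72 + 11.13 = 30.85.
Equity: weight = 19.72/30.85 = 0.6392; cost = 7.2%.
Subordinated notes: weight = 11.13/30.85 = 0.3608; after-tax cost = 7.04% × (1 − 21.8%) = 5.5053%.
WACC = 0.6392 × 7.2000% + 0.3608 × 5.5053% = 6.5886%.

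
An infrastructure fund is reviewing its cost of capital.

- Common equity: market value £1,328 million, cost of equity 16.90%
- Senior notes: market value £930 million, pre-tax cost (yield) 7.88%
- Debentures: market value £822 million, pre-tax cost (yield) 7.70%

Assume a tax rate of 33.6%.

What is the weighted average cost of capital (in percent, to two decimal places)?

10.23%

Total capital V = 1328 + 930 + 822 = 3080.
Equity: weight = 1328/3080 = 0.4312; cost = 16.9%.
Senior notes: weight = 930/3080 = 0.3019; after-tax cost = 7.88% × (1 − 33.6%) = 5.2323%.
Debentures: weight = 822/3080 = 0.2669; after-tax cost = 7.7% × (1 − 33.6%) = 5.1128%.
WACC = 0.4312 × 16.9000% + 0.3019 × 5.2323% + 0.2669 × 5.1128% = 10.2312%.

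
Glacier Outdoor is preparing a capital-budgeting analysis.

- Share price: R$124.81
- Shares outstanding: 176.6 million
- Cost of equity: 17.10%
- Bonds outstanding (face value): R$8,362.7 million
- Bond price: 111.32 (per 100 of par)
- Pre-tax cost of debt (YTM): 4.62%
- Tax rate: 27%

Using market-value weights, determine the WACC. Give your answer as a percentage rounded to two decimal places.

13.02%

Market value of equity E = 124.81 × 176.6m = 22041.446m. Market value of debt D = 8362.7m × 111.32/100 = 9309.35764m.
Total capital V = 22041.446 + 9309.35764 = 31350.80364.
Equity: weight = 22041.446/31350.80364 = 0.7031; cost = 17.1%.
Bonds outstanding: weight = 9309.35764/31350.80364 = 0.2969; after-tax cost = 4.62% × (1 − 27%) = 3.3726%.
WACC = 0.7031 × 17.1000% + 0.2969 × 3.3726% = 13.0238%.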